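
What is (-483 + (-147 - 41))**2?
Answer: 450241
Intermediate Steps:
(-483 + (-147 - 41))**2 = (-483 - 188)**2 = (-671)**2 = 450241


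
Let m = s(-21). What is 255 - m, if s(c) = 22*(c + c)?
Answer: 1179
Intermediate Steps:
s(c) = 44*c (s(c) = 22*(2*c) = 44*c)
m = -924 (m = 44*(-21) = -924)
255 - m = 255 - 1*(-924) = 255 + 924 = 1179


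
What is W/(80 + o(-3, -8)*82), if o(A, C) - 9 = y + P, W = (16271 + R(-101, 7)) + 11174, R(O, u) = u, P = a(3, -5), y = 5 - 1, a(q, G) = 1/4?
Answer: 54904/2333 ≈ 23.534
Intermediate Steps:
a(q, G) = ¼
y = 4
P = ¼ ≈ 0.25000
W = 27452 (W = (16271 + 7) + 11174 = 16278 + 11174 = 27452)
o(A, C) = 53/4 (o(A, C) = 9 + (4 + ¼) = 9 + 17/4 = 53/4)
W/(80 + o(-3, -8)*82) = 27452/(80 + (53/4)*82) = 27452/(80 + 2173/2) = 27452/(2333/2) = 27452*(2/2333) = 54904/2333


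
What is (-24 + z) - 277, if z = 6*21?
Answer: -175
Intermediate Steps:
z = 126
(-24 + z) - 277 = (-24 + 126) - 277 = 102 - 277 = -175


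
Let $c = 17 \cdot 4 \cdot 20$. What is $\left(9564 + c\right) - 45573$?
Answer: $-34649$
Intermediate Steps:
$c = 1360$ ($c = 68 \cdot 20 = 1360$)
$\left(9564 + c\right) - 45573 = \left(9564 + 1360\right) - 45573 = 10924 - 45573 = -34649$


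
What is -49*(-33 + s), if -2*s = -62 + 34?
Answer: 931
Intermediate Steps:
s = 14 (s = -(-62 + 34)/2 = -½*(-28) = 14)
-49*(-33 + s) = -49*(-33 + 14) = -49*(-19) = 931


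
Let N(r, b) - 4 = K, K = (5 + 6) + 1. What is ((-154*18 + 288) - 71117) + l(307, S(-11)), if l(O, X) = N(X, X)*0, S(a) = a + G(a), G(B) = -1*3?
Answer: -73601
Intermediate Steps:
G(B) = -3
K = 12 (K = 11 + 1 = 12)
S(a) = -3 + a (S(a) = a - 3 = -3 + a)
N(r, b) = 16 (N(r, b) = 4 + 12 = 16)
l(O, X) = 0 (l(O, X) = 16*0 = 0)
((-154*18 + 288) - 71117) + l(307, S(-11)) = ((-154*18 + 288) - 71117) + 0 = ((-2772 + 288) - 71117) + 0 = (-2484 - 71117) + 0 = -73601 + 0 = -73601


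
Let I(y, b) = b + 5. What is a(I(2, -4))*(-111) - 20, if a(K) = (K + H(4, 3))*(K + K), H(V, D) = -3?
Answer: 424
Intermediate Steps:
I(y, b) = 5 + b
a(K) = 2*K*(-3 + K) (a(K) = (K - 3)*(K + K) = (-3 + K)*(2*K) = 2*K*(-3 + K))
a(I(2, -4))*(-111) - 20 = (2*(5 - 4)*(-3 + (5 - 4)))*(-111) - 20 = (2*1*(-3 + 1))*(-111) - 20 = (2*1*(-2))*(-111) - 20 = -4*(-111) - 20 = 444 - 20 = 424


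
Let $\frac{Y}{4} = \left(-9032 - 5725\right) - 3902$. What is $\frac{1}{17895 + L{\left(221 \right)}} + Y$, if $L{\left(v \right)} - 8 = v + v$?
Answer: $- \frac{1369197419}{18345} \approx -74636.0$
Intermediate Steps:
$Y = -74636$ ($Y = 4 \left(\left(-9032 - 5725\right) - 3902\right) = 4 \left(-14757 - 3902\right) = 4 \left(-18659\right) = -74636$)
$L{\left(v \right)} = 8 + 2 v$ ($L{\left(v \right)} = 8 + \left(v + v\right) = 8 + 2 v$)
$\frac{1}{17895 + L{\left(221 \right)}} + Y = \frac{1}{17895 + \left(8 + 2 \cdot 221\right)} - 74636 = \frac{1}{17895 + \left(8 + 442\right)} - 74636 = \frac{1}{17895 + 450} - 74636 = \frac{1}{18345} - 74636 = - \frac{1369197419}{18345}$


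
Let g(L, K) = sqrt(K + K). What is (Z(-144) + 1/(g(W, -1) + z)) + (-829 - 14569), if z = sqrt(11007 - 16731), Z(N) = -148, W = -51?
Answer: (-I - 93276*sqrt(159) - 15546*sqrt(2))/(sqrt(2) + 6*sqrt(159)) ≈ -15546.0 - 0.012975*I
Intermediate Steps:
g(L, K) = sqrt(2)*sqrt(K) (g(L, K) = sqrt(2*K) = sqrt(2)*sqrt(K))
z = 6*I*sqrt(159) (z = sqrt(-5724) = 6*I*sqrt(159) ≈ 75.657*I)
(Z(-144) + 1/(g(W, -1) + z)) + (-829 - 14569) = (-148 + 1/(sqrt(2)*sqrt(-1) + 6*I*sqrt(159))) + (-829 - 14569) = (-148 + 1/(sqrt(2)*I + 6*I*sqrt(159))) - 15398 = (-148 + 1/(I*sqrt(2) + 6*I*sqrt(159))) - 15398 = -15546 + 1/(I*sqrt(2) + 6*I*sqrt(159))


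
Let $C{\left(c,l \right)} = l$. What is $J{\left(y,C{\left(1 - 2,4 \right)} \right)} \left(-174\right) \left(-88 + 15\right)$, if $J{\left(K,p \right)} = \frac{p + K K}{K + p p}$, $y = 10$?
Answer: $50808$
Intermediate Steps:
$J{\left(K,p \right)} = \frac{p + K^{2}}{K + p^{2}}$
$J{\left(y,C{\left(1 - 2,4 \right)} \right)} \left(-174\right) \left(-88 + 15\right) = \frac{4 + 10^{2}}{10 + 4^{2}} \left(-174\right) \left(-88 + 15\right) = \frac{4 + 100}{10 + 16} \left(-174\right) \left(-73\right) = \frac{1}{26} \cdot 104 \left(-174\right) \left(-73\right) = 4 \left(-174\right) \left(-73\right) = \left(-696\right) \left(-73\right) = 50808$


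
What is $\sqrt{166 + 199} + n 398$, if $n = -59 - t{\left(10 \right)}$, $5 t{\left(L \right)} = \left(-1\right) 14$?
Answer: $- \frac{111838}{5} + \sqrt{365} \approx -22349.0$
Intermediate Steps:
$t{\left(L \right)} = - \frac{14}{5}$ ($t{\left(L \right)} = \frac{\left(-1\right) 14}{5} = \frac{1}{5} \left(-14\right) = - \frac{14}{5}$)
$n = - \frac{281}{5}$ ($n = -59 - - \frac{14}{5} = -59 + \frac{14}{5} = - \frac{281}{5} \approx -56.2$)
$\sqrt{166 + 199} + n 398 = \sqrt{166 + 199} - \frac{111838}{5} = \sqrt{365} - \frac{111838}{5} = - \frac{111838}{5} + \sqrt{365}$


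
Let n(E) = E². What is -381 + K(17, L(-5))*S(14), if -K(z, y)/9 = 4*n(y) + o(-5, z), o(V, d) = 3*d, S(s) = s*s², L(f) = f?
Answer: -3729477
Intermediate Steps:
S(s) = s³
K(z, y) = -36*y² - 27*z (K(z, y) = -9*(4*y² + 3*z) = -9*(3*z + 4*y²) = -36*y² - 27*z)
-381 + K(17, L(-5))*S(14) = -381 + (-36*(-5)² - 27*17)*14³ = -381 + (-36*25 - 459)*2744 = -381 + (-900 - 459)*2744 = -381 - 1359*2744 = -381 - 3729096 = -3729477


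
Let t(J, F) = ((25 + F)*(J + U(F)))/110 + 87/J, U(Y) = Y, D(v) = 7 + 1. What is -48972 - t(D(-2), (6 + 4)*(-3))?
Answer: -391871/8 ≈ -48984.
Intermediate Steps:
D(v) = 8
t(J, F) = 87/J + (25 + F)*(F + J)/110 (t(J, F) = ((25 + F)*(J + F))/110 + 87/J = ((25 + F)*(F + J))*(1/110) + 87/J = (25 + F)*(F + J)/110 + 87/J = 87/J + (25 + F)*(F + J)/110)
-48972 - t(D(-2), (6 + 4)*(-3)) = -48972 - (9570 + 8*(((6 + 4)*(-3))² + 25*((6 + 4)*(-3)) + 25*8 + ((6 + 4)*(-3))*8))/(110*8) = -48972 - (9570 + 8*((10*(-3))² + 25*(10*(-3)) + 200 + (10*(-3))*8))/(110*8) = -48972 - (9570 + 8*((-30)² + 25*(-30) + 200 - 30*8))/(110*8) = -48972 - (9570 + 8*(900 - 750 + 200 - 240))/(110*8) = -48972 - (9570 + 8*110)/(110*8) = -48972 - (9570 + 880)/(110*8) = -48972 - 10450/(110*8) = -48972 - 1*95/8 = -48972 - 95/8 = -391871/8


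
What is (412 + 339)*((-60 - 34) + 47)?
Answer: -35297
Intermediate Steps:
(412 + 339)*((-60 - 34) + 47) = 751*(-94 + 47) = 751*(-47) = -35297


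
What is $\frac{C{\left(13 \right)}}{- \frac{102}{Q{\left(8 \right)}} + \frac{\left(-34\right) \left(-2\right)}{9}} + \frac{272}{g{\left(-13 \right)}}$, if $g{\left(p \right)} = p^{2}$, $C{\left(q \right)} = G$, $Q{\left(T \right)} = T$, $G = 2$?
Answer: $\frac{38696}{31603} \approx 1.2244$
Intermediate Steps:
$C{\left(q \right)} = 2$
$\frac{C{\left(13 \right)}}{- \frac{102}{Q{\left(8 \right)}} + \frac{\left(-34\right) \left(-2\right)}{9}} + \frac{272}{g{\left(-13 \right)}} = \frac{2}{- \frac{102}{8} + \frac{\left(-34\right) \left(-2\right)}{9}} + \frac{272}{\left(-13\right)^{2}} = \frac{2}{\left(-102\right) \frac{1}{8} + 68 \cdot \frac{1}{9}} + \frac{272}{169} = \frac{2}{- \frac{51}{4} + \frac{68}{9}} + 272 \cdot \frac{1}{169} = \frac{2}{- \frac{187}{36}} + \frac{272}{169} = 2 \left(- \frac{36}{187}\right) + \frac{272}{169} = - \frac{72}{187} + \frac{272}{169} = \frac{38696}{31603}$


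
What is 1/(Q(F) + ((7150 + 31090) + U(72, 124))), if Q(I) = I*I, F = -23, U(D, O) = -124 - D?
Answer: 1/38573 ≈ 2.5925e-5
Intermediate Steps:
Q(I) = I²
1/(Q(F) + ((7150 + 31090) + U(72, 124))) = 1/((-23)² + ((7150 + 31090) + (-124 - 1*72))) = 1/(529 + (38240 + (-124 - 72))) = 1/(529 + (38240 - 196)) = 1/(529 + 38044) = 1/38573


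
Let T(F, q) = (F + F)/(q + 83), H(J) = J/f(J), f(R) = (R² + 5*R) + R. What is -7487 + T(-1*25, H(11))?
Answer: -5286247/706 ≈ -7487.6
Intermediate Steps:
f(R) = R² + 6*R
H(J) = 1/(6 + J) (H(J) = J/((J*(6 + J))) = J*(1/(J*(6 + J))) = 1/(6 + J))
T(F, q) = 2*F/(83 + q) (T(F, q) = (2*F)/(83 + q) = 2*F/(83 + q))
-7487 + T(-1*25, H(11)) = -7487 + 2*(-1*25)/(83 + 1/(6 + 11)) = -7487 + 2*(-25)/(83 + 1/17) = -7487 + 2*(-25)/(1412/17) = -7487 + 2*(-25)*(17/1412) = -7487 - 425/706 = -5286247/706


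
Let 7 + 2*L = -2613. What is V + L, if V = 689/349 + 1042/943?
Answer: -430116785/329107 ≈ -1306.9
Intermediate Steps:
L = -1310 (L = -7/2 + (½)*(-2613) = -7/2 - 2613/2 = -1310)
V = 1013385/329107 (V = 689*(1/349) + 1042*(1/943) = 689/349 + 1042/943 = 1013385/329107 ≈ 3.0792)
V + L = 1013385/329107 - 1310 = -430116785/329107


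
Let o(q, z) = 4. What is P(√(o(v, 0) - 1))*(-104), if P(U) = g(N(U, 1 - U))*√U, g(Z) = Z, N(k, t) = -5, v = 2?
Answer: 520*3^(¼) ≈ 684.36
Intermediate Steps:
P(U) = -5*√U
P(√(o(v, 0) - 1))*(-104) = -5*(4 - 1)^(¼)*(-104) = -5*3^(¼)*(-104) = 520*3^(¼)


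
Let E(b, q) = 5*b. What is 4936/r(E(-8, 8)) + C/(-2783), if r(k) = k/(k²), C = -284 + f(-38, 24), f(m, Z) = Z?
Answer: -549475260/2783 ≈ -1.9744e+5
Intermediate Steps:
C = -260 (C = -284 + 24 = -260)
r(k) = 1/k (r(k) = k/k² = 1/k)
4936/r(E(-8, 8)) + C/(-2783) = 4936/(1/(5*(-8))) - 260/(-2783) = 4936/(1/(-40)) - 260*(-1/2783) = 4936/(-1/40) + 260/2783 = 4936*(-40) + 260/2783 = -197440 + 260/2783 = -549475260/2783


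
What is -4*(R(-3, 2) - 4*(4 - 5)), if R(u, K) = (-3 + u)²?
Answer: -160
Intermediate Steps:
-4*(R(-3, 2) - 4*(4 - 5)) = -4*((-3 - 3)² - 4*(4 - 5)) = -4*((-6)² - 4*(-1)) = -4*(36 + 4) = -4*40 = -160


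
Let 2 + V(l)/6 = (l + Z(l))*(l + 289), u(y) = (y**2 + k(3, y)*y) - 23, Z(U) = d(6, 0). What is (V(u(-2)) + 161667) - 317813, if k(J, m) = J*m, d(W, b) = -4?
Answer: -174770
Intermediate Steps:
Z(U) = -4
u(y) = -23 + 4*y**2 (u(y) = (y**2 + (3*y)*y) - 23 = (y**2 + 3*y**2) - 23 = 4*y**2 - 23 = -23 + 4*y**2)
V(l) = -12 + 6*(-4 + l)*(289 + l) (V(l) = -12 + 6*((l - 4)*(l + 289)) = -12 + 6*((-4 + l)*(289 + l)) = -12 + 6*(-4 + l)*(289 + l))
(V(u(-2)) + 161667) - 317813 = ((-6948 + 6*(-23 + 4*(-2)**2)**2 + 1710*(-23 + 4*(-2)**2)) + 161667) - 317813 = ((-6948 + 6*(-23 + 4*4)**2 + 1710*(-23 + 4*4)) + 161667) - 317813 = ((-6948 + 6*(-23 + 16)**2 + 1710*(-23 + 16)) + 161667) - 317813 = ((-6948 + 6*(-7)**2 + 1710*(-7)) + 161667) - 317813 = ((-6948 + 6*49 - 11970) + 161667) - 317813 = ((-6948 + 294 - 11970) + 161667) - 317813 = (-18624 + 161667) - 317813 = 143043 - 317813 = -174770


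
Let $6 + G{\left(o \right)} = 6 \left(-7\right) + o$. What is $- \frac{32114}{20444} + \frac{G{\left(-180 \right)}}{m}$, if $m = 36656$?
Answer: $- \frac{73864501}{46837204} \approx -1.577$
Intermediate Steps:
$G{\left(o \right)} = -48 + o$ ($G{\left(o \right)} = -6 + \left(6 \left(-7\right) + o\right) = -6 + \left(-42 + o\right) = -48 + o$)
$- \frac{32114}{20444} + \frac{G{\left(-180 \right)}}{m} = - \frac{32114}{20444} + \frac{-48 - 180}{36656} = \left(-32114\right) \frac{1}{20444} - \frac{57}{9164} = - \frac{16057}{10222} - \frac{57}{9164} = - \frac{73864501}{46837204}$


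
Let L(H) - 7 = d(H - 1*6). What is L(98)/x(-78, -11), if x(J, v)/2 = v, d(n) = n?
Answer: -9/2 ≈ -4.5000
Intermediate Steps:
L(H) = 1 + H (L(H) = 7 + (H - 1*6) = 7 + (H - 6) = 7 + (-6 + H) = 1 + H)
x(J, v) = 2*v
L(98)/x(-78, -11) = (1 + 98)/((2*(-11))) = 99/(-22) = 99*(-1/22) = -9/2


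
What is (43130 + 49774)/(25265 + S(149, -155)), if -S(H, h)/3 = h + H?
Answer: 92904/25283 ≈ 3.6746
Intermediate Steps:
S(H, h) = -3*H - 3*h (S(H, h) = -3*(h + H) = -3*(H + h) = -3*H - 3*h)
(43130 + 49774)/(25265 + S(149, -155)) = (43130 + 49774)/(25265 + (-3*149 - 3*(-155))) = 92904/(25265 + (-447 + 465)) = 92904/(25265 + 18) = 92904/25283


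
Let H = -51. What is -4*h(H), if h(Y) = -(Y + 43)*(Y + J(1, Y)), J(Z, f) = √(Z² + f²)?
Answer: 1632 - 32*√2602 ≈ -0.31370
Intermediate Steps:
h(Y) = -(43 + Y)*(Y + √(1 + Y²)) (h(Y) = -(Y + 43)*(Y + √(1² + Y²)) = -(43 + Y)*(Y + √(1 + Y²)))
-4*h(H) = -4*(-1*(-51)² - 43*(-51) - 43*√(1 + (-51)²) - 1*(-51)*√(1 + (-51)²)) = -4*(-1*2601 + 2193 - 43*√(1 + 2601) - 1*(-51)*√(1 + 2601)) = -4*(-2601 + 2193 - 43*√2602 - 1*(-51)*√2602) = -4*(-2601 + 2193 - 43*√2602 + 51*√2602) = -4*(-408 + 8*√2602) = 1632 - 32*√2602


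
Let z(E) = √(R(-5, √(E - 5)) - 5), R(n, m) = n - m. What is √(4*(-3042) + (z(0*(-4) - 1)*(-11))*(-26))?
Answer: √(-12168 + 286*√(-10 - I*√6)) ≈ 4.1455 - 109.89*I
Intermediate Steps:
z(E) = √(-10 - √(-5 + E)) (z(E) = √((-5 - √(E - 5)) - 5) = √((-5 - √(-5 + E)) - 5) = √(-10 - √(-5 + E)))
√(4*(-3042) + (z(0*(-4) - 1)*(-11))*(-26)) = √(4*(-3042) + (√(-10 - √(-5 + (0*(-4) - 1)))*(-11))*(-26)) = √(-12168 + (√(-10 - √(-5 + (0 - 1)))*(-11))*(-26)) = √(-12168 + (√(-10 - √(-5 - 1))*(-11))*(-26)) = √(-12168 + (√(-10 - √(-6))*(-11))*(-26)) = √(-12168 + (√(-10 - I*√6)*(-11))*(-26)) = √(-12168 - 11*√(-10 - I*√6)*(-26)) = √(-12168 + 286*√(-10 - I*√6))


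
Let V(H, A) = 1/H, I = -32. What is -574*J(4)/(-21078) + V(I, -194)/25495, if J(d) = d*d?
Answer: 3746326741/8598137760 ≈ 0.43571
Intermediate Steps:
J(d) = d²
-574*J(4)/(-21078) + V(I, -194)/25495 = -574*4²/(-21078) + 1/(-32*25495) = -574*16*(-1/21078) - 1/32*1/25495 = -9184*(-1/21078) - 1/815840 = 4592/10539 - 1/815840 = 3746326741/8598137760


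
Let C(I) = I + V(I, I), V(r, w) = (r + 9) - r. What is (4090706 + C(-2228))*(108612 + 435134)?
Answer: 2223098452302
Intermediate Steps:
V(r, w) = 9 (V(r, w) = (9 + r) - r = 9)
C(I) = 9 + I (C(I) = I + 9 = 9 + I)
(4090706 + C(-2228))*(108612 + 435134) = (4090706 + (9 - 2228))*(108612 + 435134) = (4090706 - 2219)*543746 = 4088487*543746 = 2223098452302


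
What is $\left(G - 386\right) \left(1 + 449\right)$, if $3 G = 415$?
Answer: $-111450$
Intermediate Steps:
$G = \frac{415}{3}$ ($G = \frac{1}{3} \cdot 415 = \frac{415}{3} \approx 138.33$)
$\left(G - 386\right) \left(1 + 449\right) = \left(\frac{415}{3} - 386\right) \left(1 + 449\right) = \left(- \frac{743}{3}\right) 450 = -111450$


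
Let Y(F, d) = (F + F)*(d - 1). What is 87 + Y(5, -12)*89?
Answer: -11483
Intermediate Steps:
Y(F, d) = 2*F*(-1 + d) (Y(F, d) = (2*F)*(-1 + d) = 2*F*(-1 + d))
87 + Y(5, -12)*89 = 87 + (2*5*(-1 - 12))*89 = 87 + (2*5*(-13))*89 = 87 - 130*89 = 87 - 11570 = -11483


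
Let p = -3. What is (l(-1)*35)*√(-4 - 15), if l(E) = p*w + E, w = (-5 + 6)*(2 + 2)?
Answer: -455*I*√19 ≈ -1983.3*I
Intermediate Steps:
w = 4 (w = 1*4 = 4)
l(E) = -12 + E (l(E) = -3*4 + E = -12 + E)
(l(-1)*35)*√(-4 - 15) = ((-12 - 1)*35)*√(-4 - 15) = (-13*35)*√(-19) = -455*I*√19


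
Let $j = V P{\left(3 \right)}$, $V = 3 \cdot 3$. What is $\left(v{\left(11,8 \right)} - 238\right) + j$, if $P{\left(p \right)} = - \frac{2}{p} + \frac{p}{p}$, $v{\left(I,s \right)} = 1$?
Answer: $-234$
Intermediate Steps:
$P{\left(p \right)} = 1 - \frac{2}{p}$ ($P{\left(p \right)} = - \frac{2}{p} + 1 = 1 - \frac{2}{p}$)
$V = 9$
$j = 3$ ($j = 9 \frac{-2 + 3}{3} = 9 \cdot \frac{1}{3} \cdot 1 = 9 \cdot \frac{1}{3} = 3$)
$\left(v{\left(11,8 \right)} - 238\right) + j = \left(1 - 238\right) + 3 = -237 + 3 = -234$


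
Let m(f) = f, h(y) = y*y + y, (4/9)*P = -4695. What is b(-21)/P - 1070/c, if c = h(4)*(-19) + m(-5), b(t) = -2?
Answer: 9043186/3253635 ≈ 2.7794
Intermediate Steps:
P = -42255/4 (P = (9/4)*(-4695) = -42255/4 ≈ -10564.)
h(y) = y + y² (h(y) = y² + y = y + y²)
c = -385 (c = (4*(1 + 4))*(-19) - 5 = (4*5)*(-19) - 5 = 20*(-19) - 5 = -380 - 5 = -385)
b(-21)/P - 1070/c = -2/(-42255/4) - 1070/(-385) = -2*(-4/42255) - 1070*(-1/385) = 8/42255 + 214/77 = 9043186/3253635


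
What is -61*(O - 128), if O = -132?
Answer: 15860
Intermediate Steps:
-61*(O - 128) = -61*(-132 - 128) = -61*(-260) = 15860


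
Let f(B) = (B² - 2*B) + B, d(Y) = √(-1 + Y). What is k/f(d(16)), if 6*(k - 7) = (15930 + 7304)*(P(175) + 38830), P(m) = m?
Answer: 226560553/21 + 226560553*√15/315 ≈ 1.3574e+7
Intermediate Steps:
f(B) = B² - B
k = 453121106/3 (k = 7 + ((15930 + 7304)*(175 + 38830))/6 = 7 + (23234*39005)/6 = 7 + (⅙)*906242170 = 7 + 453121085/3 = 453121106/3 ≈ 1.5104e+8)
k/f(d(16)) = 453121106/(3*((√(-1 + 16)*(-1 + √(-1 + 16))))) = 453121106/(3*((√15*(-1 + √15)))) = 453121106*(√15/(15*(-1 + √15)))/3 = 453121106*√15/(45*(-1 + √15))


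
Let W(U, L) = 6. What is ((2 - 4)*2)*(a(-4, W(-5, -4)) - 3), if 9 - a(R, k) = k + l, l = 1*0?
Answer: 0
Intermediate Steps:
l = 0
a(R, k) = 9 - k (a(R, k) = 9 - (k + 0) = 9 - k)
((2 - 4)*2)*(a(-4, W(-5, -4)) - 3) = ((2 - 4)*2)*((9 - 1*6) - 3) = (-2*2)*((9 - 6) - 3) = -4*(3 - 3) = -4*0 = 0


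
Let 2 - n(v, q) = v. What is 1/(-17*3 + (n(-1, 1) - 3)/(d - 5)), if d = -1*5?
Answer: -1/51 ≈ -0.019608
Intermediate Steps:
n(v, q) = 2 - v
d = -5
1/(-17*3 + (n(-1, 1) - 3)/(d - 5)) = 1/(-17*3 + ((2 - 1*(-1)) - 3)/(-5 - 5)) = 1/(-51 + ((2 + 1) - 3)/(-10)) = 1/(-51 + (3 - 3)*(-⅒)) = 1/(-51 + 0*(-⅒)) = 1/(-51 + 0) = 1/(-51) = -1/51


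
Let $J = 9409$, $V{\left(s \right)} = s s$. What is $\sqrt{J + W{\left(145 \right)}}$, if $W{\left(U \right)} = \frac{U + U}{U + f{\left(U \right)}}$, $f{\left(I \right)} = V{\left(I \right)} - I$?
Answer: $\frac{7 \sqrt{4037235}}{145} \approx 97.0$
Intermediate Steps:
$V{\left(s \right)} = s^{2}$
$f{\left(I \right)} = I^{2} - I$
$W{\left(U \right)} = \frac{2 U}{U + U \left(-1 + U\right)}$ ($W{\left(U \right)} = \frac{U + U}{U + U \left(-1 + U\right)} = \frac{2 U}{U + U \left(-1 + U\right)}$)
$\sqrt{J + W{\left(145 \right)}} = \sqrt{9409 + \frac{2}{145}} = \sqrt{\frac{1364307}{145}} = \frac{7 \sqrt{4037235}}{145}$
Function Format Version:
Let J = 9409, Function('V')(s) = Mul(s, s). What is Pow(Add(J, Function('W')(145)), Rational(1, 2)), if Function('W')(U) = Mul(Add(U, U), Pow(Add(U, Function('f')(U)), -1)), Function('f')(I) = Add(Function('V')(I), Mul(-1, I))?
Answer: Mul(Rational(7, 145), Pow(4037235, Rational(1, 2))) ≈ 97.000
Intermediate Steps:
Function('V')(s) = Pow(s, 2)
Function('f')(I) = Add(Pow(I, 2), Mul(-1, I))
Function('W')(U) = Mul(2, U, Pow(Add(U, Mul(U, Add(-1, U))), -1)) (Function('W')(U) = Mul(Add(U, U), Pow(Add(U, Mul(U, Add(-1, U))), -1)) = Mul(Mul(2, U), Pow(Add(U, Mul(U, Add(-1, U))), -1)) = Mul(2, U, Pow(Add(U, Mul(U, Add(-1, U))), -1)))
Pow(Add(J, Function('W')(145)), Rational(1, 2)) = Pow(Add(9409, Mul(2, Pow(145, -1))), Rational(1, 2)) = Pow(Add(9409, Mul(2, Rational(1, 145))), Rational(1, 2)) = Pow(Add(9409, Rational(2, 145)), Rational(1, 2)) = Pow(Rational(1364307, 145), Rational(1, 2)) = Mul(Rational(7, 145), Pow(4037235, Rational(1, 2)))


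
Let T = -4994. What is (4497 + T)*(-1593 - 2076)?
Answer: 1823493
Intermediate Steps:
(4497 + T)*(-1593 - 2076) = (4497 - 4994)*(-1593 - 2076) = -497*(-3669) = 1823493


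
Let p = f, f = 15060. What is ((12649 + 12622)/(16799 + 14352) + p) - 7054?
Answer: 249420177/31151 ≈ 8006.8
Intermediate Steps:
p = 15060
((12649 + 12622)/(16799 + 14352) + p) - 7054 = ((12649 + 12622)/(16799 + 14352) + 15060) - 7054 = (25271/31151 + 15060) - 7054 = 469159331/31151 - 7054 = 249420177/31151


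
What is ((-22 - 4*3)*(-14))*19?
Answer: 9044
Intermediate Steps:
((-22 - 4*3)*(-14))*19 = ((-22 - 1*12)*(-14))*19 = ((-22 - 12)*(-14))*19 = -34*(-14)*19 = 476*19 = 9044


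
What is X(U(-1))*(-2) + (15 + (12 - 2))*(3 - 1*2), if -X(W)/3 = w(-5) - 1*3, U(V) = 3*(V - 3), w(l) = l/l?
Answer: 13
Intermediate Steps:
w(l) = 1
U(V) = -9 + 3*V (U(V) = 3*(-3 + V) = -9 + 3*V)
X(W) = 6 (X(W) = -3*(1 - 1*3) = -3*(1 - 3) = -3*(-2) = 6)
X(U(-1))*(-2) + (15 + (12 - 2))*(3 - 1*2) = 6*(-2) + (15 + (12 - 2))*(3 - 1*2) = -12 + (15 + 10)*(3 - 2) = -12 + 25*1 = -12 + 25 = 13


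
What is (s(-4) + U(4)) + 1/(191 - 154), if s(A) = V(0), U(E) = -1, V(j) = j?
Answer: -36/37 ≈ -0.97297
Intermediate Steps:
s(A) = 0
(s(-4) + U(4)) + 1/(191 - 154) = (0 - 1) + 1/(191 - 154) = -1 + 1/37 = -36/37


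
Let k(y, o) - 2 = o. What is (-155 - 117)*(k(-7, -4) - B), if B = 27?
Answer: 7888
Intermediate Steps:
k(y, o) = 2 + o
(-155 - 117)*(k(-7, -4) - B) = (-155 - 117)*((2 - 4) - 1*27) = -272*(-2 - 27) = -272*(-29) = 7888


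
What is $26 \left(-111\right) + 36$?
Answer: $-2850$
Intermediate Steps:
$26 \left(-111\right) + 36 = -2886 + 36 = -2850$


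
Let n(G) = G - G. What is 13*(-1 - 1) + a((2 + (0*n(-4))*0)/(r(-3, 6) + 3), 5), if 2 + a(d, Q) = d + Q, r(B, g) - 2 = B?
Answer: -22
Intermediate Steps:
n(G) = 0
r(B, g) = 2 + B
a(d, Q) = -2 + Q + d (a(d, Q) = -2 + (d + Q) = -2 + (Q + d) = -2 + Q + d)
13*(-1 - 1) + a((2 + (0*n(-4))*0)/(r(-3, 6) + 3), 5) = 13*(-1 - 1) + (-2 + 5 + (2 + (0*0)*0)/((2 - 3) + 3)) = 13*(-2) + (-2 + 5 + (2 + 0*0)/(-1 + 3)) = -26 + (-2 + 5 + (2 + 0)/2) = -26 + (-2 + 5 + 2*(½)) = -26 + (-2 + 5 + 1) = -26 + 4 = -22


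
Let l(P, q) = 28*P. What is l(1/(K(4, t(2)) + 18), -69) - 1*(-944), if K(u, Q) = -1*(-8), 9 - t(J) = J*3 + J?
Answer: 12286/13 ≈ 945.08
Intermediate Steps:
t(J) = 9 - 4*J (t(J) = 9 - (J*3 + J) = 9 - (3*J + J) = 9 - 4*J)
K(u, Q) = 8
l(1/(K(4, t(2)) + 18), -69) - 1*(-944) = 28/(8 + 18) - 1*(-944) = 28/26 + 944 = 28*(1/26) + 944 = 14/13 + 944 = 12286/13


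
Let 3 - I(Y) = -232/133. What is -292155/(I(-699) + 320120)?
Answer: -12952205/14192197 ≈ -0.91263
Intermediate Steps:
I(Y) = 631/133 (I(Y) = 3 - (-232)/133 = 3 - 1*(-232/133) = 3 + 232/133 = 631/133)
-292155/(I(-699) + 320120) = -292155/(631/133 + 320120) = -292155/42576591/133 = -292155*133/42576591 = -12952205/14192197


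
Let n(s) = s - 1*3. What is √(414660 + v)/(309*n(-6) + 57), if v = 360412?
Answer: -√48442/681 ≈ -0.32319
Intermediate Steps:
n(s) = -3 + s (n(s) = s - 3 = -3 + s)
√(414660 + v)/(309*n(-6) + 57) = √(414660 + 360412)/(309*(-3 - 6) + 57) = √775072/(309*(-9) + 57) = (4*√48442)/(-2781 + 57) = (4*√48442)/(-2724) = (4*√48442)*(-1/2724) = -√48442/681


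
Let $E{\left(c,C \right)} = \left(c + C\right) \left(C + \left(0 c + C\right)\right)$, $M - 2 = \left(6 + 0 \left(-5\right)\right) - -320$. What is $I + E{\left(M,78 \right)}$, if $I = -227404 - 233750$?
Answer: $-397818$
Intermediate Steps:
$I = -461154$ ($I = -227404 - 233750 = -461154$)
$M = 328$ ($M = 2 + \left(\left(6 + 0 \left(-5\right)\right) - -320\right) = 2 + \left(\left(6 + 0\right) + 320\right) = 2 + \left(6 + 320\right) = 2 + 326 = 328$)
$E{\left(c,C \right)} = 2 C \left(C + c\right)$ ($E{\left(c,C \right)} = \left(C + c\right) \left(C + \left(0 + C\right)\right) = \left(C + c\right) \left(C + C\right) = \left(C + c\right) 2 C = 2 C \left(C + c\right)$)
$I + E{\left(M,78 \right)} = -461154 + 2 \cdot 78 \left(78 + 328\right) = -461154 + 2 \cdot 78 \cdot 406 = -461154 + 63336 = -397818$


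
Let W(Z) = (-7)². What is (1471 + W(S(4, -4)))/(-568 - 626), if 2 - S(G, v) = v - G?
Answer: -760/597 ≈ -1.2730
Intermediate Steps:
S(G, v) = 2 + G - v (S(G, v) = 2 - (v - G) = 2 + (G - v) = 2 + G - v)
W(Z) = 49
(1471 + W(S(4, -4)))/(-568 - 626) = (1471 + 49)/(-568 - 626) = 1520/(-1194) = 1520*(-1/1194) = -760/597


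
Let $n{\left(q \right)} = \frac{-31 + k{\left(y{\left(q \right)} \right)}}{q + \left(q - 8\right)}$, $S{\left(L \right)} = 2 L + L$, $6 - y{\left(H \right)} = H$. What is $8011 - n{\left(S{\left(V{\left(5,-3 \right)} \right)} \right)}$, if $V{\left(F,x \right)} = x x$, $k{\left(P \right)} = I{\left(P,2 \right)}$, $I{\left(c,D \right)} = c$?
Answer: $\frac{184279}{23} \approx 8012.1$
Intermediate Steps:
$y{\left(H \right)} = 6 - H$
$k{\left(P \right)} = P$
$V{\left(F,x \right)} = x^{2}$
$S{\left(L \right)} = 3 L$
$n{\left(q \right)} = \frac{-25 - q}{-8 + 2 q}$ ($n{\left(q \right)} = \frac{-31 - \left(-6 + q\right)}{q + \left(q - 8\right)} = \frac{-25 - q}{q + \left(q - 8\right)} = \frac{-25 - q}{q + \left(-8 + q\right)} = \frac{-25 - q}{-8 + 2 q}$)
$8011 - n{\left(S{\left(V{\left(5,-3 \right)} \right)} \right)} = 8011 - \frac{-25 - 3 \left(-3\right)^{2}}{2 \left(-4 + 3 \left(-3\right)^{2}\right)} = 8011 - \frac{-25 - 3 \cdot 9}{2 \left(-4 + 3 \cdot 9\right)} = 8011 - \frac{-25 - 27}{2 \left(-4 + 27\right)} = 8011 - \frac{-25 - 27}{2 \cdot 23} = 8011 - \frac{1}{2} \cdot \frac{1}{23} \left(-52\right) = 8011 - - \frac{26}{23} = 8011 + \frac{26}{23} = \frac{184279}{23}$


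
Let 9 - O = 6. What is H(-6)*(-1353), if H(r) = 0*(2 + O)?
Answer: 0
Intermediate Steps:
O = 3 (O = 9 - 1*6 = 9 - 6 = 3)
H(r) = 0 (H(r) = 0*(2 + 3) = 0*5 = 0)
H(-6)*(-1353) = 0*(-1353) = 0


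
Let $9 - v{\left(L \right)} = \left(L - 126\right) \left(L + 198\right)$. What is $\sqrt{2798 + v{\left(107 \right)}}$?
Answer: $\sqrt{8602} \approx 92.747$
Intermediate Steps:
$v{\left(L \right)} = 9 - \left(-126 + L\right) \left(198 + L\right)$ ($v{\left(L \right)} = 9 - \left(L - 126\right) \left(L + 198\right) = 9 - \left(-126 + L\right) \left(198 + L\right)$)
$\sqrt{2798 + v{\left(107 \right)}} = \sqrt{2798 - -5804} = \sqrt{2798 + 5804} = \sqrt{8602}$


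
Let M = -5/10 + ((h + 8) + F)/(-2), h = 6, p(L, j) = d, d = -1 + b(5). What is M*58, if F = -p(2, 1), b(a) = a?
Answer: -319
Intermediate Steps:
d = 4 (d = -1 + 5 = 4)
p(L, j) = 4
F = -4 (F = -1*4 = -4)
M = -11/2 (M = -5/10 + ((6 + 8) - 4)/(-2) = -5*⅒ + (14 - 4)*(-½) = -½ + 10*(-½) = -½ - 5 = -11/2 ≈ -5.5000)
M*58 = -11/2*58 = -319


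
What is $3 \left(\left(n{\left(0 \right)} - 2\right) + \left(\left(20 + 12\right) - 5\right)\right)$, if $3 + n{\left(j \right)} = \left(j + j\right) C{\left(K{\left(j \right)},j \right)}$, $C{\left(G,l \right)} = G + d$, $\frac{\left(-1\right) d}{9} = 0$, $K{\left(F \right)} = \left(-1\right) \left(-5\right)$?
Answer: $66$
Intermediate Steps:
$K{\left(F \right)} = 5$
$d = 0$ ($d = \left(-9\right) 0 = 0$)
$C{\left(G,l \right)} = G$ ($C{\left(G,l \right)} = G + 0 = G$)
$n{\left(j \right)} = -3 + 10 j$ ($n{\left(j \right)} = -3 + \left(j + j\right) 5 = -3 + 2 j 5 = -3 + 10 j$)
$3 \left(\left(n{\left(0 \right)} - 2\right) + \left(\left(20 + 12\right) - 5\right)\right) = 3 \left(\left(\left(-3 + 10 \cdot 0\right) - 2\right) + \left(\left(20 + 12\right) - 5\right)\right) = 3 \left(\left(\left(-3 + 0\right) - 2\right) + \left(32 - 5\right)\right) = 3 \left(\left(-3 - 2\right) + 27\right) = 3 \left(-5 + 27\right) = 3 \cdot 22 = 66$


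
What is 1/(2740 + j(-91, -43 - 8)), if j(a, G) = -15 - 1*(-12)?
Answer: 1/2737 ≈ 0.00036536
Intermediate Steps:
j(a, G) = -3 (j(a, G) = -15 + 12 = -3)
1/(2740 + j(-91, -43 - 8)) = 1/(2740 - 3) = 1/2737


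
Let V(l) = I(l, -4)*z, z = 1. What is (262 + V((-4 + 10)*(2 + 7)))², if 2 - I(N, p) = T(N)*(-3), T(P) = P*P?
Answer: 81216144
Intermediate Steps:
T(P) = P²
I(N, p) = 2 + 3*N² (I(N, p) = 2 - N²*(-3) = 2 - (-3)*N² = 2 + 3*N²)
V(l) = 2 + 3*l² (V(l) = (2 + 3*l²)*1 = 2 + 3*l²)
(262 + V((-4 + 10)*(2 + 7)))² = (262 + (2 + 3*((-4 + 10)*(2 + 7))²))² = (262 + (2 + 3*(6*9)²))² = (262 + (2 + 3*54²))² = (262 + (2 + 3*2916))² = (262 + (2 + 8748))² = (262 + 8750)² = 9012² = 81216144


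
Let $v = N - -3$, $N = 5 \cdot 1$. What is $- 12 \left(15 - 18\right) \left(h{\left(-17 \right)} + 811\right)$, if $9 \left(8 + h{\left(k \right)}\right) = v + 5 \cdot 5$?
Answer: $29040$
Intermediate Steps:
$N = 5$
$v = 8$ ($v = 5 - -3 = 5 + 3 = 8$)
$h{\left(k \right)} = - \frac{13}{3}$ ($h{\left(k \right)} = -8 + \frac{8 + 5 \cdot 5}{9} = -8 + \frac{8 + 25}{9} = -8 + \frac{1}{9} \cdot 33 = -8 + \frac{11}{3} = - \frac{13}{3}$)
$- 12 \left(15 - 18\right) \left(h{\left(-17 \right)} + 811\right) = - 12 \left(15 - 18\right) \left(- \frac{13}{3} + 811\right) = \left(-12\right) \left(-3\right) \frac{2420}{3} = 36 \cdot \frac{2420}{3} = 29040$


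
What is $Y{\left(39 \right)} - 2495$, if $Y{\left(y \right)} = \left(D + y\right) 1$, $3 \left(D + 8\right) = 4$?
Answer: $- \frac{7388}{3} \approx -2462.7$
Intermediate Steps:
$D = - \frac{20}{3}$ ($D = -8 + \frac{1}{3} \cdot 4 = -8 + \frac{4}{3} = - \frac{20}{3} \approx -6.6667$)
$Y{\left(y \right)} = - \frac{20}{3} + y$ ($Y{\left(y \right)} = \left(- \frac{20}{3} + y\right) 1 = - \frac{20}{3} + y$)
$Y{\left(39 \right)} - 2495 = \left(- \frac{20}{3} + 39\right) - 2495 = \frac{97}{3} - 2495 = - \frac{7388}{3}$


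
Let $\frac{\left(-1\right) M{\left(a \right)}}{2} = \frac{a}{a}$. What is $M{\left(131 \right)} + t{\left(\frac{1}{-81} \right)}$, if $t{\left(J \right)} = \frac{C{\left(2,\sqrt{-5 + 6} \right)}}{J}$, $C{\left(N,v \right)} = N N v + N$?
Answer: $-488$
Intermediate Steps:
$M{\left(a \right)} = -2$ ($M{\left(a \right)} = - 2 \frac{a}{a} = \left(-2\right) 1 = -2$)
$C{\left(N,v \right)} = N + v N^{2}$ ($C{\left(N,v \right)} = N^{2} v + N = v N^{2} + N = N + v N^{2}$)
$t{\left(J \right)} = \frac{6}{J}$ ($t{\left(J \right)} = \frac{2 \left(1 + 2 \sqrt{-5 + 6}\right)}{J} = \frac{2 \left(1 + 2 \sqrt{1}\right)}{J} = \frac{2 \left(1 + 2 \cdot 1\right)}{J} = \frac{2 \left(1 + 2\right)}{J} = \frac{2 \cdot 3}{J} = \frac{6}{J}$)
$M{\left(131 \right)} + t{\left(\frac{1}{-81} \right)} = -2 + \frac{6}{\frac{1}{-81}} = -2 + \frac{6}{- \frac{1}{81}} = -2 + 6 \left(-81\right) = -2 - 486 = -488$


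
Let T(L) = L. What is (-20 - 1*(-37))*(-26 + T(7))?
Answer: -323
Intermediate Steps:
(-20 - 1*(-37))*(-26 + T(7)) = (-20 - 1*(-37))*(-26 + 7) = (-20 + 37)*(-19) = 17*(-19) = -323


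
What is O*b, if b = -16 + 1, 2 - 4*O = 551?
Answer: 8235/4 ≈ 2058.8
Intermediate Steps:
O = -549/4 (O = 1/2 - 1/4*551 = 1/2 - 551/4 = -549/4 ≈ -137.25)
b = -15
O*b = -549/4*(-15) = 8235/4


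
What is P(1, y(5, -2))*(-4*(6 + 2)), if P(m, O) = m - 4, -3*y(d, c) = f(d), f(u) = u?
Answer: 96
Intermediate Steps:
y(d, c) = -d/3
P(m, O) = -4 + m
P(1, y(5, -2))*(-4*(6 + 2)) = (-4 + 1)*(-4*(6 + 2)) = -(-12)*8 = -3*(-32) = 96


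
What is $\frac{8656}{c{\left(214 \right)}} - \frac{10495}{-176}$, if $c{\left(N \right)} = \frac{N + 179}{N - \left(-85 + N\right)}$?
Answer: $\frac{133618295}{69168} \approx 1931.8$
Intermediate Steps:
$c{\left(N \right)} = \frac{179}{85} + \frac{N}{85}$ ($c{\left(N \right)} = \frac{179 + N}{85} = \left(179 + N\right) \frac{1}{85} = \frac{179}{85} + \frac{N}{85}$)
$\frac{8656}{c{\left(214 \right)}} - \frac{10495}{-176} = \frac{8656}{\frac{179}{85} + \frac{1}{85} \cdot 214} - \frac{10495}{-176} = \frac{8656}{\frac{179}{85} + \frac{214}{85}} - - \frac{10495}{176} = \frac{8656}{\frac{393}{85}} + \frac{10495}{176} = 8656 \cdot \frac{85}{393} + \frac{10495}{176} = \frac{735760}{393} + \frac{10495}{176} = \frac{133618295}{69168}$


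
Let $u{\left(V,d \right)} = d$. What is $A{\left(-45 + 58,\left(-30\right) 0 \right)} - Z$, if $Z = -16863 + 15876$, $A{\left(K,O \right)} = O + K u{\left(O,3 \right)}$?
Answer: $1026$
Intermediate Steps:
$A{\left(K,O \right)} = O + 3 K$ ($A{\left(K,O \right)} = O + K 3 = O + 3 K$)
$Z = -987$
$A{\left(-45 + 58,\left(-30\right) 0 \right)} - Z = \left(\left(-30\right) 0 + 3 \left(-45 + 58\right)\right) - -987 = \left(0 + 3 \cdot 13\right) + 987 = \left(0 + 39\right) + 987 = 39 + 987 = 1026$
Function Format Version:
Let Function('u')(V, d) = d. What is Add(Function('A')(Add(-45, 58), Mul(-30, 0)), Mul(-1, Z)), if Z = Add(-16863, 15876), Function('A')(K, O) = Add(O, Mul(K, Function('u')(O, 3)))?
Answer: 1026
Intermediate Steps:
Function('A')(K, O) = Add(O, Mul(3, K)) (Function('A')(K, O) = Add(O, Mul(K, 3)) = Add(O, Mul(3, K)))
Z = -987
Add(Function('A')(Add(-45, 58), Mul(-30, 0)), Mul(-1, Z)) = Add(Add(Mul(-30, 0), Mul(3, Add(-45, 58))), Mul(-1, -987)) = Add(Add(0, Mul(3, 13)), 987) = Add(Add(0, 39), 987) = Add(39, 987) = 1026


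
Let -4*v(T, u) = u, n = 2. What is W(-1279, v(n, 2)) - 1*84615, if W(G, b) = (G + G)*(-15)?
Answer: -46245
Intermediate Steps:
v(T, u) = -u/4
W(G, b) = -30*G (W(G, b) = (2*G)*(-15) = -30*G)
W(-1279, v(n, 2)) - 1*84615 = -30*(-1279) - 1*84615 = 38370 - 84615 = -46245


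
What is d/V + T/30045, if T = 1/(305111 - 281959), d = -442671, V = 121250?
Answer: -30792276199339/8434172310000 ≈ -3.6509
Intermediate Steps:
T = 1/23152 ≈ 4.3193e-5
d/V + T/30045 = -442671/121250 + (1/23152)/30045 = -442671*1/121250 + (1/23152)*(1/30045) = -442671/121250 + 1/695601840 = -30792276199339/8434172310000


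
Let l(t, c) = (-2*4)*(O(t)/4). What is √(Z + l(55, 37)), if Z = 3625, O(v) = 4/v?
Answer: √10965185/55 ≈ 60.207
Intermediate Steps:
l(t, c) = -8/t (l(t, c) = (-2*4)*((4/t)/4) = -8*4/t/4 = -8/t)
√(Z + l(55, 37)) = √(3625 - 8/55) = √(199367/55) = √10965185/55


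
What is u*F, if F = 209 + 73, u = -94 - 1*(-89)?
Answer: -1410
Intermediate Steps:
u = -5 (u = -94 + 89 = -5)
F = 282
u*F = -5*282 = -1410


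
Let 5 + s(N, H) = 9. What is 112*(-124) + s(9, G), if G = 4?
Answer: -13884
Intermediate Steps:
s(N, H) = 4 (s(N, H) = -5 + 9 = 4)
112*(-124) + s(9, G) = 112*(-124) + 4 = -13888 + 4 = -13884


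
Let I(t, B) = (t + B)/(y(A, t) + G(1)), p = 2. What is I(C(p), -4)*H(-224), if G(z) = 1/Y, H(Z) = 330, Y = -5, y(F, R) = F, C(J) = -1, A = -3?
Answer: 4125/8 ≈ 515.63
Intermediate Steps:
G(z) = -⅕ (G(z) = 1/(-5) = -⅕)
I(t, B) = -5*B/16 - 5*t/16 (I(t, B) = (t + B)/(-3 - ⅕) = (B + t)/(-16/5) = (B + t)*(-5/16) = -5*B/16 - 5*t/16)
I(C(p), -4)*H(-224) = (-5/16*(-4) - 5/16*(-1))*330 = (5/4 + 5/16)*330 = (25/16)*330 = 4125/8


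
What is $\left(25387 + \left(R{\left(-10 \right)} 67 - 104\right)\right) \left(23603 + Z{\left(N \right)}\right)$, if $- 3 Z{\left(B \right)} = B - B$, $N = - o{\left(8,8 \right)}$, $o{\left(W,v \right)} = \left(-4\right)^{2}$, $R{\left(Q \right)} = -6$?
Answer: $587266243$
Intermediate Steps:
$o{\left(W,v \right)} = 16$
$N = -16$ ($N = \left(-1\right) 16 = -16$)
$Z{\left(B \right)} = 0$ ($Z{\left(B \right)} = - \frac{B - B}{3} = \left(- \frac{1}{3}\right) 0 = 0$)
$\left(25387 + \left(R{\left(-10 \right)} 67 - 104\right)\right) \left(23603 + Z{\left(N \right)}\right) = \left(25387 - 506\right) \left(23603 + 0\right) = \left(25387 - 506\right) 23603 = 24881 \cdot 23603 = 587266243$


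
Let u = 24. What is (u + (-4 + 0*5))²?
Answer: 400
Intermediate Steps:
(u + (-4 + 0*5))² = (24 + (-4 + 0*5))² = (24 + (-4 + 0))² = (24 - 4)² = 20² = 400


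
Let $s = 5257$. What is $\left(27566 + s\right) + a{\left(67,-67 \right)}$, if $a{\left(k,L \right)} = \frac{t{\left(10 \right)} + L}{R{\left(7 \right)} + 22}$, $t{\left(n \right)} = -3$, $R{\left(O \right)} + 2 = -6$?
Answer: $32818$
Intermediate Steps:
$R{\left(O \right)} = -8$ ($R{\left(O \right)} = -2 - 6 = -8$)
$a{\left(k,L \right)} = - \frac{3}{14} + \frac{L}{14}$ ($a{\left(k,L \right)} = \frac{-3 + L}{-8 + 22} = \frac{-3 + L}{14} = \left(-3 + L\right) \frac{1}{14} = - \frac{3}{14} + \frac{L}{14}$)
$\left(27566 + s\right) + a{\left(67,-67 \right)} = \left(27566 + 5257\right) + \left(- \frac{3}{14} + \frac{1}{14} \left(-67\right)\right) = 32823 - 5 = 32818$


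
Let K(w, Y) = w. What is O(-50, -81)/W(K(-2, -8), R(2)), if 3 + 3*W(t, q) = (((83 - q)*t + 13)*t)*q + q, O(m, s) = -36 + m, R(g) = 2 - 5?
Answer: 43/160 ≈ 0.26875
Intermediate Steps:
R(g) = -3
W(t, q) = -1 + q/3 + q*t*(13 + t*(83 - q))/3 (W(t, q) = -1 + ((((83 - q)*t + 13)*t)*q + q)/3 = -1 + (((t*(83 - q) + 13)*t)*q + q)/3 = -1 + (((13 + t*(83 - q))*t)*q + q)/3 = -1 + ((t*(13 + t*(83 - q)))*q + q)/3 = -1 + (q*t*(13 + t*(83 - q)) + q)/3 = -1 + (q + q*t*(13 + t*(83 - q)))/3 = -1 + (q/3 + q*t*(13 + t*(83 - q))/3) = -1 + q/3 + q*t*(13 + t*(83 - q))/3)
O(-50, -81)/W(K(-2, -8), R(2)) = (-36 - 50)/(-1 + (1/3)*(-3) - 1/3*(-3)**2*(-2)**2 + (13/3)*(-3)*(-2) + (83/3)*(-3)*(-2)**2) = -86/(-1 - 1 - 1/3*9*4 + 26 + (83/3)*(-3)*4) = -86/(-1 - 1 - 12 + 26 - 332) = -86/(-320) = -86*(-1/320) = 43/160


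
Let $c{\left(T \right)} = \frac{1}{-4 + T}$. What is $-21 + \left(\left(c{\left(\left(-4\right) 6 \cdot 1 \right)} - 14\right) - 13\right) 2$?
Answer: $- \frac{1051}{14} \approx -75.071$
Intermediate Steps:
$-21 + \left(\left(c{\left(\left(-4\right) 6 \cdot 1 \right)} - 14\right) - 13\right) 2 = -21 + \left(\left(\frac{1}{-4 + \left(-4\right) 6 \cdot 1} - 14\right) - 13\right) 2 = -21 + \left(\left(\frac{1}{-4 - 24} - 14\right) - 13\right) 2 = -21 + \left(\left(\frac{1}{-28} - 14\right) - 13\right) 2 = -21 + \left(\left(- \frac{1}{28} - 14\right) - 13\right) 2 = -21 + \left(- \frac{393}{28} - 13\right) 2 = -21 - \frac{757}{14} = - \frac{1051}{14}$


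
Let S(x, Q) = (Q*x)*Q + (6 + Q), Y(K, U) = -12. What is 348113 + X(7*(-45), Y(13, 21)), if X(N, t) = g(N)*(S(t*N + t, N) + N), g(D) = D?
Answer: -117771592327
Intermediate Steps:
S(x, Q) = 6 + Q + x*Q**2 (S(x, Q) = x*Q**2 + (6 + Q) = 6 + Q + x*Q**2)
X(N, t) = N*(6 + 2*N + N**2*(t + N*t)) (X(N, t) = N*((6 + N + (t*N + t)*N**2) + N) = N*((6 + N + (N*t + t)*N**2) + N) = N*((6 + N + (t + N*t)*N**2) + N) = N*((6 + N + N**2*(t + N*t)) + N) = N*(6 + 2*N + N**2*(t + N*t)))
348113 + X(7*(-45), Y(13, 21)) = 348113 + (7*(-45))*(6 + 2*(7*(-45)) - 12*(7*(-45))**2*(1 + 7*(-45))) = 348113 - 315*(6 + 2*(-315) - 12*(-315)**2*(1 - 315)) = 348113 - 315*(6 - 630 - 12*99225*(-314)) = 348113 - 315*(6 - 630 + 373879800) = 348113 - 315*373879176 = 348113 - 117771940440 = -117771592327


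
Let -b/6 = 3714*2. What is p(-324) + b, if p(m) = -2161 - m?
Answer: -46405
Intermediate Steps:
b = -44568 (b = -22284*2 = -6*7428 = -44568)
p(-324) + b = (-2161 - 1*(-324)) - 44568 = (-2161 + 324) - 44568 = -1837 - 44568 = -46405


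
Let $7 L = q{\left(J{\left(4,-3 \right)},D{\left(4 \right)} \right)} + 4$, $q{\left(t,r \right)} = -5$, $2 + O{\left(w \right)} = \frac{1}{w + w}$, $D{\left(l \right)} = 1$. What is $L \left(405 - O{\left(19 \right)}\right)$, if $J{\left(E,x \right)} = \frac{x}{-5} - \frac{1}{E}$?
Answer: $- \frac{15465}{266} \approx -58.139$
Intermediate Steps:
$J{\left(E,x \right)} = - \frac{1}{E} - \frac{x}{5}$ ($J{\left(E,x \right)} = x \left(- \frac{1}{5}\right) - \frac{1}{E} = - \frac{x}{5} - \frac{1}{E} = - \frac{1}{E} - \frac{x}{5}$)
$O{\left(w \right)} = -2 + \frac{1}{2 w}$ ($O{\left(w \right)} = -2 + \frac{1}{w + w} = -2 + \frac{1}{2 w}$)
$L = - \frac{1}{7}$ ($L = \frac{-5 + 4}{7} = \frac{1}{7} \left(-1\right) = - \frac{1}{7} \approx -0.14286$)
$L \left(405 - O{\left(19 \right)}\right) = - \frac{405 - \left(-2 + \frac{1}{2 \cdot 19}\right)}{7} = - \frac{405 - \left(-2 + \frac{1}{2} \cdot \frac{1}{19}\right)}{7} = - \frac{405 - \left(-2 + \frac{1}{38}\right)}{7} = - \frac{405 - - \frac{75}{38}}{7} = - \frac{405 + \frac{75}{38}}{7} = \left(- \frac{1}{7}\right) \frac{15465}{38} = - \frac{15465}{266}$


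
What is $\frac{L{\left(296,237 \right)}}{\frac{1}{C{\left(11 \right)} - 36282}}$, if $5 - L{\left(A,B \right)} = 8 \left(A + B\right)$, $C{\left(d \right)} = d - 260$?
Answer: $155585529$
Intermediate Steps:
$C{\left(d \right)} = -260 + d$
$L{\left(A,B \right)} = 5 - 8 A - 8 B$ ($L{\left(A,B \right)} = 5 - 8 \left(A + B\right) = 5 - \left(8 A + 8 B\right) = 5 - 8 A - 8 B$)
$\frac{L{\left(296,237 \right)}}{\frac{1}{C{\left(11 \right)} - 36282}} = \frac{5 - 2368 - 1896}{\frac{1}{\left(-260 + 11\right) - 36282}} = \frac{5 - 2368 - 1896}{\frac{1}{-249 - 36282}} = - \frac{4259}{\frac{1}{-36531}} = - \frac{4259}{- \frac{1}{36531}} = \left(-4259\right) \left(-36531\right) = 155585529$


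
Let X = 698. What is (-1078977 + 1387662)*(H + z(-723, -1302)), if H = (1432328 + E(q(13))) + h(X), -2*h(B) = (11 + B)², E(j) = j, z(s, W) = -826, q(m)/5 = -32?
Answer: 728497526055/2 ≈ 3.6425e+11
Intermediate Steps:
q(m) = -160 (q(m) = 5*(-32) = -160)
h(B) = -(11 + B)²/2
H = 2361655/2 (H = (1432328 - 160) - (11 + 698)²/2 = 1432168 - ½*709² = 1432168 - ½*502681 = 1432168 - 502681/2 = 2361655/2 ≈ 1.1808e+6)
(-1078977 + 1387662)*(H + z(-723, -1302)) = (-1078977 + 1387662)*(2361655/2 - 826) = 308685*(2360003/2) = 728497526055/2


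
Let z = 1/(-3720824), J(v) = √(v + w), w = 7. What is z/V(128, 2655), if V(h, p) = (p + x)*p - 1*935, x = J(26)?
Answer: -704809/18483319739280794660 + 531*√33/36966639478561589320 ≈ -3.8050e-14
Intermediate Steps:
J(v) = √(7 + v) (J(v) = √(v + 7) = √(7 + v))
x = √33 (x = √(7 + 26) = √33 ≈ 5.7446)
z = -1/3720824 ≈ -2.6876e-7
V(h, p) = -935 + p*(p + √33) (V(h, p) = (p + √33)*p - 1*935 = p*(p + √33) - 935 = -935 + p*(p + √33))
z/V(128, 2655) = -1/(3720824*(-935 + 2655² + 2655*√33)) = -1/(3720824*(-935 + 7049025 + 2655*√33)) = -1/(3720824*(7048090 + 2655*√33))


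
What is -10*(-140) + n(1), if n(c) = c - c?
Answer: 1400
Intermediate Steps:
n(c) = 0
-10*(-140) + n(1) = -10*(-140) + 0 = 1400 + 0 = 1400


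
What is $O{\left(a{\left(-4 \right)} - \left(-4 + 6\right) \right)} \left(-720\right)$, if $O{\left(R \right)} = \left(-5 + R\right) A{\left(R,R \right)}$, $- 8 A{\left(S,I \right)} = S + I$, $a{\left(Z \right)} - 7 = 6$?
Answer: $11880$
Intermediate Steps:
$a{\left(Z \right)} = 13$ ($a{\left(Z \right)} = 7 + 6 = 13$)
$A{\left(S,I \right)} = - \frac{I}{8} - \frac{S}{8}$ ($A{\left(S,I \right)} = - \frac{S + I}{8} = - \frac{I + S}{8} = - \frac{I}{8} - \frac{S}{8}$)
$O{\left(R \right)} = - \frac{R \left(-5 + R\right)}{4}$ ($O{\left(R \right)} = \left(-5 + R\right) \left(- \frac{R}{8} - \frac{R}{8}\right) = \left(-5 + R\right) \left(- \frac{R}{4}\right) = - \frac{R \left(-5 + R\right)}{4}$)
$O{\left(a{\left(-4 \right)} - \left(-4 + 6\right) \right)} \left(-720\right) = \frac{\left(13 - \left(-4 + 6\right)\right) \left(5 - \left(13 - \left(-4 + 6\right)\right)\right)}{4} \left(-720\right) = \frac{\left(13 - 2\right) \left(5 - \left(13 - 2\right)\right)}{4} \left(-720\right) = \frac{1}{4} \cdot 11 \left(5 - 11\right) \left(-720\right) = \frac{1}{4} \cdot 11 \left(-6\right) \left(-720\right) = \left(- \frac{33}{2}\right) \left(-720\right) = 11880$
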